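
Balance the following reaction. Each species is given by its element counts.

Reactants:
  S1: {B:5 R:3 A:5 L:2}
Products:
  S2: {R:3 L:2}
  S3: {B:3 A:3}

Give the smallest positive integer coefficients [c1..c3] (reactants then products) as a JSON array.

Coefficients: [3, 3, 5]

B: 3·5 = 15 | 3·0+5·3 = 15
R: 3·3 = 9 | 3·3+5·0 = 9
A: 3·5 = 15 | 3·0+5·3 = 15
L: 3·2 = 6 | 3·2+5·0 = 6
gcd(3,3,5) = 1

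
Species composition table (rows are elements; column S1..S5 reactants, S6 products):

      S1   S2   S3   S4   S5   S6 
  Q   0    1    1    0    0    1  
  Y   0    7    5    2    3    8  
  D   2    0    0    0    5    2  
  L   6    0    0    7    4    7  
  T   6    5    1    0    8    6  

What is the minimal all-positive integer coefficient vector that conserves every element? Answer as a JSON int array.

Coefficients: [1, 2, 4, 4, 2, 6]

Q: 1·0+2·1+4·1+4·0+2·0 = 6 | 6·1 = 6
Y: 1·0+2·7+4·5+4·2+2·3 = 48 | 6·8 = 48
D: 1·2+2·0+4·0+4·0+2·5 = 12 | 6·2 = 12
L: 1·6+2·0+4·0+4·7+2·4 = 42 | 6·7 = 42
T: 1·6+2·5+4·1+4·0+2·8 = 36 | 6·6 = 36
gcd(1,2,4,4,2,6) = 1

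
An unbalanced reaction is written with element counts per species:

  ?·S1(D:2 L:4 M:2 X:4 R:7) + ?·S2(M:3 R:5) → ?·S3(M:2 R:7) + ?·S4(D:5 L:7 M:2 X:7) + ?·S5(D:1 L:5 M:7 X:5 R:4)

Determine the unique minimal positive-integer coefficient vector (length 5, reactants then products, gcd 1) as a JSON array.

Coefficients: [3, 5, 6, 1, 1]

D: 3·2+5·0 = 6 | 6·0+1·5+1·1 = 6
L: 3·4+5·0 = 12 | 6·0+1·7+1·5 = 12
M: 3·2+5·3 = 21 | 6·2+1·2+1·7 = 21
X: 3·4+5·0 = 12 | 6·0+1·7+1·5 = 12
R: 3·7+5·5 = 46 | 6·7+1·0+1·4 = 46
gcd(3,5,6,1,1) = 1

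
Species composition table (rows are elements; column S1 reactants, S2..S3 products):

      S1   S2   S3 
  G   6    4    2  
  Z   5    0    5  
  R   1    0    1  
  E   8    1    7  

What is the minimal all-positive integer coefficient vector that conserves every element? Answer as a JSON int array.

Coefficients: [1, 1, 1]

G: 1·6 = 6 | 1·4+1·2 = 6
Z: 1·5 = 5 | 1·0+1·5 = 5
R: 1·1 = 1 | 1·0+1·1 = 1
E: 1·8 = 8 | 1·1+1·7 = 8
gcd(1,1,1) = 1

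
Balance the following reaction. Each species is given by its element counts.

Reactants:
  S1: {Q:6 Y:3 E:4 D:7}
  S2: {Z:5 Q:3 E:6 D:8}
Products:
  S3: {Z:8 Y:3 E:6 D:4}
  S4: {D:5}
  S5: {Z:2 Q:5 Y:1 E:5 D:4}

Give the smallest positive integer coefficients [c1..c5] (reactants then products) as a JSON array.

Z: 3·0+4·5 = 20 | 1·8+5·0+6·2 = 20
Q: 3·6+4·3 = 30 | 1·0+5·0+6·5 = 30
Y: 3·3+4·0 = 9 | 1·3+5·0+6·1 = 9
E: 3·4+4·6 = 36 | 1·6+5·0+6·5 = 36
D: 3·7+4·8 = 53 | 1·4+5·5+6·4 = 53
gcd(3,4,1,5,6) = 1

Coefficients: [3, 4, 1, 5, 6]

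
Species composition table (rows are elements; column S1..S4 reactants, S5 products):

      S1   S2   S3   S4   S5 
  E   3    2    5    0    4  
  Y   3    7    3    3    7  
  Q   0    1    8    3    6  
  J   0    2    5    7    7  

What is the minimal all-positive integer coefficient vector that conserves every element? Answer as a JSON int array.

E: 1·3+3·2+3·5+3·0 = 24 | 6·4 = 24
Y: 1·3+3·7+3·3+3·3 = 42 | 6·7 = 42
Q: 1·0+3·1+3·8+3·3 = 36 | 6·6 = 36
J: 1·0+3·2+3·5+3·7 = 42 | 6·7 = 42
gcd(1,3,3,3,6) = 1

Coefficients: [1, 3, 3, 3, 6]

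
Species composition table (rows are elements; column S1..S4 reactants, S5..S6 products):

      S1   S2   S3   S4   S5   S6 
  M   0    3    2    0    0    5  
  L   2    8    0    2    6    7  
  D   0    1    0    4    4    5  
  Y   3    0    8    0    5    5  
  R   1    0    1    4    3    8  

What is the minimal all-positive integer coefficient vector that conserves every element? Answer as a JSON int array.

M: 3·0+2·3+2·2+5·0 = 10 | 3·0+2·5 = 10
L: 3·2+2·8+2·0+5·2 = 32 | 3·6+2·7 = 32
D: 3·0+2·1+2·0+5·4 = 22 | 3·4+2·5 = 22
Y: 3·3+2·0+2·8+5·0 = 25 | 3·5+2·5 = 25
R: 3·1+2·0+2·1+5·4 = 25 | 3·3+2·8 = 25
gcd(3,2,2,5,3,2) = 1

Coefficients: [3, 2, 2, 5, 3, 2]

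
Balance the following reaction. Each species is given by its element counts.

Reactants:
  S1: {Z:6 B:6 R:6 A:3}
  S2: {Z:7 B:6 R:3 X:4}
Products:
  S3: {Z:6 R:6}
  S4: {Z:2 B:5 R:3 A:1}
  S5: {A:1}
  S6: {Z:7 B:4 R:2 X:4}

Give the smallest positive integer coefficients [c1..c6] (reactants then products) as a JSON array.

Coefficients: [3, 6, 1, 6, 3, 6]

Z: 3·6+6·7 = 60 | 1·6+6·2+3·0+6·7 = 60
B: 3·6+6·6 = 54 | 1·0+6·5+3·0+6·4 = 54
R: 3·6+6·3 = 36 | 1·6+6·3+3·0+6·2 = 36
A: 3·3+6·0 = 9 | 1·0+6·1+3·1+6·0 = 9
X: 3·0+6·4 = 24 | 1·0+6·0+3·0+6·4 = 24
gcd(3,6,1,6,3,6) = 1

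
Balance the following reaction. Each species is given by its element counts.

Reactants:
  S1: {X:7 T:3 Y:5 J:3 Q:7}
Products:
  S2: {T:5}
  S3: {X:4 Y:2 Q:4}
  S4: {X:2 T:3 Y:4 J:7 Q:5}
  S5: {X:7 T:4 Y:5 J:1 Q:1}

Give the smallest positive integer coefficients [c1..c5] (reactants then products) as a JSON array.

X: 5·7 = 35 | 1·0+6·4+2·2+1·7 = 35
T: 5·3 = 15 | 1·5+6·0+2·3+1·4 = 15
Y: 5·5 = 25 | 1·0+6·2+2·4+1·5 = 25
J: 5·3 = 15 | 1·0+6·0+2·7+1·1 = 15
Q: 5·7 = 35 | 1·0+6·4+2·5+1·1 = 35
gcd(5,1,6,2,1) = 1

Coefficients: [5, 1, 6, 2, 1]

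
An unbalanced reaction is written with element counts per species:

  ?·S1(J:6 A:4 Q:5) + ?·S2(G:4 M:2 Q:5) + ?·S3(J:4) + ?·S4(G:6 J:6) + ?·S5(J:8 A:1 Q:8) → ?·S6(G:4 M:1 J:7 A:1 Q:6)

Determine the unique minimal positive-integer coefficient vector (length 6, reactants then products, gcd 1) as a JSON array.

Coefficients: [1, 3, 2, 2, 2, 6]

G: 1·0+3·4+2·0+2·6+2·0 = 24 | 6·4 = 24
M: 1·0+3·2+2·0+2·0+2·0 = 6 | 6·1 = 6
J: 1·6+3·0+2·4+2·6+2·8 = 42 | 6·7 = 42
A: 1·4+3·0+2·0+2·0+2·1 = 6 | 6·1 = 6
Q: 1·5+3·5+2·0+2·0+2·8 = 36 | 6·6 = 36
gcd(1,3,2,2,2,6) = 1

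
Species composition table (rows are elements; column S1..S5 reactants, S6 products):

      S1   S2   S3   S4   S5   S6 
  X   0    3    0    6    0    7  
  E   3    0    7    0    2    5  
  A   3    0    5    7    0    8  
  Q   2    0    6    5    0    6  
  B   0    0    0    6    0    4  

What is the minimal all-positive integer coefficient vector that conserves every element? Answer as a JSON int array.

Coefficients: [5, 6, 1, 4, 4, 6]

X: 5·0+6·3+1·0+4·6+4·0 = 42 | 6·7 = 42
E: 5·3+6·0+1·7+4·0+4·2 = 30 | 6·5 = 30
A: 5·3+6·0+1·5+4·7+4·0 = 48 | 6·8 = 48
Q: 5·2+6·0+1·6+4·5+4·0 = 36 | 6·6 = 36
B: 5·0+6·0+1·0+4·6+4·0 = 24 | 6·4 = 24
gcd(5,6,1,4,4,6) = 1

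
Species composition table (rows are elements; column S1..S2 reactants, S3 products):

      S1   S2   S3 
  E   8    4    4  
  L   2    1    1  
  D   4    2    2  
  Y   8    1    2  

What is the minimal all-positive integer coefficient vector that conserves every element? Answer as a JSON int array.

E: 1·8+4·4 = 24 | 6·4 = 24
L: 1·2+4·1 = 6 | 6·1 = 6
D: 1·4+4·2 = 12 | 6·2 = 12
Y: 1·8+4·1 = 12 | 6·2 = 12
gcd(1,4,6) = 1

Coefficients: [1, 4, 6]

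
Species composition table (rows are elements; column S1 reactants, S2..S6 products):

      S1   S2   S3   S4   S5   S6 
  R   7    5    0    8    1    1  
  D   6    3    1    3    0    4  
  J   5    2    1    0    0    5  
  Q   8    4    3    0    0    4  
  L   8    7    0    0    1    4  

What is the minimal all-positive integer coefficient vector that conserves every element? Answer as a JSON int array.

Coefficients: [4, 3, 4, 1, 3, 2]

R: 4·7 = 28 | 3·5+4·0+1·8+3·1+2·1 = 28
D: 4·6 = 24 | 3·3+4·1+1·3+3·0+2·4 = 24
J: 4·5 = 20 | 3·2+4·1+1·0+3·0+2·5 = 20
Q: 4·8 = 32 | 3·4+4·3+1·0+3·0+2·4 = 32
L: 4·8 = 32 | 3·7+4·0+1·0+3·1+2·4 = 32
gcd(4,3,4,1,3,2) = 1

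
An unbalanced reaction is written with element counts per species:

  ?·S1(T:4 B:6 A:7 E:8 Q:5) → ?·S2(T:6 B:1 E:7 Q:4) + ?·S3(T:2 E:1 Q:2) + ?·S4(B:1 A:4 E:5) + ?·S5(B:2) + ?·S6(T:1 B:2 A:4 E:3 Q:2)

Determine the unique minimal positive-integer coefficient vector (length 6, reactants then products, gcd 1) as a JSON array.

Coefficients: [4, 1, 2, 1, 5, 6]

T: 4·4 = 16 | 1·6+2·2+1·0+5·0+6·1 = 16
B: 4·6 = 24 | 1·1+2·0+1·1+5·2+6·2 = 24
A: 4·7 = 28 | 1·0+2·0+1·4+5·0+6·4 = 28
E: 4·8 = 32 | 1·7+2·1+1·5+5·0+6·3 = 32
Q: 4·5 = 20 | 1·4+2·2+1·0+5·0+6·2 = 20
gcd(4,1,2,1,5,6) = 1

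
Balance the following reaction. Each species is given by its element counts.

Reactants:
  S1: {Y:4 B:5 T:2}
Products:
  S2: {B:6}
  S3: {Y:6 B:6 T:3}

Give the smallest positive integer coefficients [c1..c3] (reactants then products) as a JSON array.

Coefficients: [6, 1, 4]

Y: 6·4 = 24 | 1·0+4·6 = 24
B: 6·5 = 30 | 1·6+4·6 = 30
T: 6·2 = 12 | 1·0+4·3 = 12
gcd(6,1,4) = 1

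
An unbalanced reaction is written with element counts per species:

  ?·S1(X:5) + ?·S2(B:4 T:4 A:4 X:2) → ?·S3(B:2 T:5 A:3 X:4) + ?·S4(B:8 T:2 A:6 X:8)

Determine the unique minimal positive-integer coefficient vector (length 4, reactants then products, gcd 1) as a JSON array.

Coefficients: [2, 3, 2, 1]

B: 2·0+3·4 = 12 | 2·2+1·8 = 12
T: 2·0+3·4 = 12 | 2·5+1·2 = 12
A: 2·0+3·4 = 12 | 2·3+1·6 = 12
X: 2·5+3·2 = 16 | 2·4+1·8 = 16
gcd(2,3,2,1) = 1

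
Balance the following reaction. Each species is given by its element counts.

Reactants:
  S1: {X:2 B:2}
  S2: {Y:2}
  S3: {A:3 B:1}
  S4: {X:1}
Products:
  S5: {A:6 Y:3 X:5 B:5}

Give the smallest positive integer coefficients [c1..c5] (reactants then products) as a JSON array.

A: 3·0+3·0+4·3+4·0 = 12 | 2·6 = 12
Y: 3·0+3·2+4·0+4·0 = 6 | 2·3 = 6
X: 3·2+3·0+4·0+4·1 = 10 | 2·5 = 10
B: 3·2+3·0+4·1+4·0 = 10 | 2·5 = 10
gcd(3,3,4,4,2) = 1

Coefficients: [3, 3, 4, 4, 2]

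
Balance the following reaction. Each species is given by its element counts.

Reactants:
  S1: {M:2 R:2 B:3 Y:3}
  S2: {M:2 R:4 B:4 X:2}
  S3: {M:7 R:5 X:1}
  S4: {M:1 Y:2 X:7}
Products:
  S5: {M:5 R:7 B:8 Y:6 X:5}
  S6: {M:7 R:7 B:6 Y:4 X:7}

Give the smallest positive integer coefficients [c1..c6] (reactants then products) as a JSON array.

M: 6·2+5·2+2·7+4·1 = 40 | 1·5+5·7 = 40
R: 6·2+5·4+2·5+4·0 = 42 | 1·7+5·7 = 42
B: 6·3+5·4+2·0+4·0 = 38 | 1·8+5·6 = 38
Y: 6·3+5·0+2·0+4·2 = 26 | 1·6+5·4 = 26
X: 6·0+5·2+2·1+4·7 = 40 | 1·5+5·7 = 40
gcd(6,5,2,4,1,5) = 1

Coefficients: [6, 5, 2, 4, 1, 5]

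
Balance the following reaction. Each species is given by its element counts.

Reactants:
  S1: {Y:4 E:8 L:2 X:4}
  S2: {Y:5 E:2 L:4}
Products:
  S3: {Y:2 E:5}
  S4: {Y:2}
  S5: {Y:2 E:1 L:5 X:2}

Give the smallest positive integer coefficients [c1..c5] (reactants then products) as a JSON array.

Coefficients: [1, 2, 2, 3, 2]

Y: 1·4+2·5 = 14 | 2·2+3·2+2·2 = 14
E: 1·8+2·2 = 12 | 2·5+3·0+2·1 = 12
L: 1·2+2·4 = 10 | 2·0+3·0+2·5 = 10
X: 1·4+2·0 = 4 | 2·0+3·0+2·2 = 4
gcd(1,2,2,3,2) = 1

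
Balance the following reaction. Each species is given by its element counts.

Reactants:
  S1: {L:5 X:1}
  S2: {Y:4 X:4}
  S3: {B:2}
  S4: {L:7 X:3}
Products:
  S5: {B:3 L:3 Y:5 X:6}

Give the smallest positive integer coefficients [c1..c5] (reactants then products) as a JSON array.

Coefficients: [1, 5, 6, 1, 4]

B: 1·0+5·0+6·2+1·0 = 12 | 4·3 = 12
L: 1·5+5·0+6·0+1·7 = 12 | 4·3 = 12
Y: 1·0+5·4+6·0+1·0 = 20 | 4·5 = 20
X: 1·1+5·4+6·0+1·3 = 24 | 4·6 = 24
gcd(1,5,6,1,4) = 1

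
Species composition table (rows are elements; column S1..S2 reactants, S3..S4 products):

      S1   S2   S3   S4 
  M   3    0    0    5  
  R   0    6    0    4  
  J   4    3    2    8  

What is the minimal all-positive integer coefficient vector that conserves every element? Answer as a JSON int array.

Coefficients: [5, 2, 1, 3]

M: 5·3+2·0 = 15 | 1·0+3·5 = 15
R: 5·0+2·6 = 12 | 1·0+3·4 = 12
J: 5·4+2·3 = 26 | 1·2+3·8 = 26
gcd(5,2,1,3) = 1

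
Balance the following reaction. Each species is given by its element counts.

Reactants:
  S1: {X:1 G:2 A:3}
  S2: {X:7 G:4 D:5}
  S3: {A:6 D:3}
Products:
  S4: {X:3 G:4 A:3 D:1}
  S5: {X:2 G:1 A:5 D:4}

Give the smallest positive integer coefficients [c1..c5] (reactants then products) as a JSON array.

Coefficients: [1, 2, 5, 1, 6]

X: 1·1+2·7+5·0 = 15 | 1·3+6·2 = 15
G: 1·2+2·4+5·0 = 10 | 1·4+6·1 = 10
A: 1·3+2·0+5·6 = 33 | 1·3+6·5 = 33
D: 1·0+2·5+5·3 = 25 | 1·1+6·4 = 25
gcd(1,2,5,1,6) = 1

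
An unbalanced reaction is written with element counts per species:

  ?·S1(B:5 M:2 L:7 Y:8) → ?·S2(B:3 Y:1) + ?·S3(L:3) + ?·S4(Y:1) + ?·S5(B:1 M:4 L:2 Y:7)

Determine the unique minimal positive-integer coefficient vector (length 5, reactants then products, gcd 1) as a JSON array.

B: 2·5 = 10 | 3·3+4·0+6·0+1·1 = 10
M: 2·2 = 4 | 3·0+4·0+6·0+1·4 = 4
L: 2·7 = 14 | 3·0+4·3+6·0+1·2 = 14
Y: 2·8 = 16 | 3·1+4·0+6·1+1·7 = 16
gcd(2,3,4,6,1) = 1

Coefficients: [2, 3, 4, 6, 1]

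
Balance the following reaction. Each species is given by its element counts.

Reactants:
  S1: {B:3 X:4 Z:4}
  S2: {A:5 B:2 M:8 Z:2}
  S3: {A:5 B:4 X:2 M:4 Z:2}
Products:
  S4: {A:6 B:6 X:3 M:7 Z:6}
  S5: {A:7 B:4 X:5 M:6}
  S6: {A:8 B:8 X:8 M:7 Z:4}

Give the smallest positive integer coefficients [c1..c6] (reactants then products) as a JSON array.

A: 4·0+3·5+6·5 = 45 | 5·6+1·7+1·8 = 45
B: 4·3+3·2+6·4 = 42 | 5·6+1·4+1·8 = 42
X: 4·4+3·0+6·2 = 28 | 5·3+1·5+1·8 = 28
M: 4·0+3·8+6·4 = 48 | 5·7+1·6+1·7 = 48
Z: 4·4+3·2+6·2 = 34 | 5·6+1·0+1·4 = 34
gcd(4,3,6,5,1,1) = 1

Coefficients: [4, 3, 6, 5, 1, 1]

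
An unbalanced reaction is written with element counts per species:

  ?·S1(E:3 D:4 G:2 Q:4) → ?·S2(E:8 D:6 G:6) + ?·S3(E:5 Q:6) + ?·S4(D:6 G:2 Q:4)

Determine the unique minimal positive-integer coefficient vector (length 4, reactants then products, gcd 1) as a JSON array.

Coefficients: [6, 1, 2, 3]

E: 6·3 = 18 | 1·8+2·5+3·0 = 18
D: 6·4 = 24 | 1·6+2·0+3·6 = 24
G: 6·2 = 12 | 1·6+2·0+3·2 = 12
Q: 6·4 = 24 | 1·0+2·6+3·4 = 24
gcd(6,1,2,3) = 1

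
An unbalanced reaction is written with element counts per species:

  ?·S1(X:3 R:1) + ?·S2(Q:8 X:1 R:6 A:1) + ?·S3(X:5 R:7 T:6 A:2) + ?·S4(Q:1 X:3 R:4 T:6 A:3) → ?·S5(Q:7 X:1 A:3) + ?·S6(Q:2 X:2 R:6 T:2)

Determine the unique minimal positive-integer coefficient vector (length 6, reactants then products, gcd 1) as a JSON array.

Q: 1·0+4·8+1·0+1·1 = 33 | 3·7+6·2 = 33
X: 1·3+4·1+1·5+1·3 = 15 | 3·1+6·2 = 15
R: 1·1+4·6+1·7+1·4 = 36 | 3·0+6·6 = 36
T: 1·0+4·0+1·6+1·6 = 12 | 3·0+6·2 = 12
A: 1·0+4·1+1·2+1·3 = 9 | 3·3+6·0 = 9
gcd(1,4,1,1,3,6) = 1

Coefficients: [1, 4, 1, 1, 3, 6]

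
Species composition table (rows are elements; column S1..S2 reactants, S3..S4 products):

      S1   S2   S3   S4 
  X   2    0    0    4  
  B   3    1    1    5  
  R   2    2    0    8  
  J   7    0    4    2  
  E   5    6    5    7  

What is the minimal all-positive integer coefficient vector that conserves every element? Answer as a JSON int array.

Coefficients: [2, 2, 3, 1]

X: 2·2+2·0 = 4 | 3·0+1·4 = 4
B: 2·3+2·1 = 8 | 3·1+1·5 = 8
R: 2·2+2·2 = 8 | 3·0+1·8 = 8
J: 2·7+2·0 = 14 | 3·4+1·2 = 14
E: 2·5+2·6 = 22 | 3·5+1·7 = 22
gcd(2,2,3,1) = 1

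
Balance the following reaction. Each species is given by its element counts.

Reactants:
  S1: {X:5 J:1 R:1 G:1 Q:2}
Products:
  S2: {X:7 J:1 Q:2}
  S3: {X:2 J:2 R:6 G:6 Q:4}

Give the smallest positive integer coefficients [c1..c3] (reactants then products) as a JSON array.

X: 6·5 = 30 | 4·7+1·2 = 30
J: 6·1 = 6 | 4·1+1·2 = 6
R: 6·1 = 6 | 4·0+1·6 = 6
G: 6·1 = 6 | 4·0+1·6 = 6
Q: 6·2 = 12 | 4·2+1·4 = 12
gcd(6,4,1) = 1

Coefficients: [6, 4, 1]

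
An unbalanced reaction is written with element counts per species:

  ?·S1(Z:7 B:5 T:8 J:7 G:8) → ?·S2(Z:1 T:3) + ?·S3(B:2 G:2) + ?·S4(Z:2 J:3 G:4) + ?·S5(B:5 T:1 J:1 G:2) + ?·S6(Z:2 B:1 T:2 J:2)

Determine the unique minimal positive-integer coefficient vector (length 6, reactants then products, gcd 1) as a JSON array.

Coefficients: [3, 5, 3, 4, 1, 4]

Z: 3·7 = 21 | 5·1+3·0+4·2+1·0+4·2 = 21
B: 3·5 = 15 | 5·0+3·2+4·0+1·5+4·1 = 15
T: 3·8 = 24 | 5·3+3·0+4·0+1·1+4·2 = 24
J: 3·7 = 21 | 5·0+3·0+4·3+1·1+4·2 = 21
G: 3·8 = 24 | 5·0+3·2+4·4+1·2+4·0 = 24
gcd(3,5,3,4,1,4) = 1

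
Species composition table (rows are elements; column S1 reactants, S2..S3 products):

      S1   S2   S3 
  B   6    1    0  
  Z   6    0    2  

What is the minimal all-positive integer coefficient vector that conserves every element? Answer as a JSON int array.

Coefficients: [1, 6, 3]

B: 1·6 = 6 | 6·1+3·0 = 6
Z: 1·6 = 6 | 6·0+3·2 = 6
gcd(1,6,3) = 1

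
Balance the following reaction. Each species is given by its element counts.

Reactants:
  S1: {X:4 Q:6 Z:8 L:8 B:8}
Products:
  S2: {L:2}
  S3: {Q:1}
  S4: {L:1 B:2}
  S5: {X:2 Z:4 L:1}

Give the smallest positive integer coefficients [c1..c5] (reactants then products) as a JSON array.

X: 1·4 = 4 | 1·0+6·0+4·0+2·2 = 4
Q: 1·6 = 6 | 1·0+6·1+4·0+2·0 = 6
Z: 1·8 = 8 | 1·0+6·0+4·0+2·4 = 8
L: 1·8 = 8 | 1·2+6·0+4·1+2·1 = 8
B: 1·8 = 8 | 1·0+6·0+4·2+2·0 = 8
gcd(1,1,6,4,2) = 1

Coefficients: [1, 1, 6, 4, 2]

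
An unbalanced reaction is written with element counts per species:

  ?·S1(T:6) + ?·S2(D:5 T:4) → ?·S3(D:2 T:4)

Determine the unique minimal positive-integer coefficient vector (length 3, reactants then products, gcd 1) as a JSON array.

D: 2·0+2·5 = 10 | 5·2 = 10
T: 2·6+2·4 = 20 | 5·4 = 20
gcd(2,2,5) = 1

Coefficients: [2, 2, 5]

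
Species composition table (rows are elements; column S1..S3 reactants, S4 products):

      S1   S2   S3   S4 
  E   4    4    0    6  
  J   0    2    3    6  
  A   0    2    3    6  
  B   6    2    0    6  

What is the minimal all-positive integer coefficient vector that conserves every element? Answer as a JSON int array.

Coefficients: [3, 3, 6, 4]

E: 3·4+3·4+6·0 = 24 | 4·6 = 24
J: 3·0+3·2+6·3 = 24 | 4·6 = 24
A: 3·0+3·2+6·3 = 24 | 4·6 = 24
B: 3·6+3·2+6·0 = 24 | 4·6 = 24
gcd(3,3,6,4) = 1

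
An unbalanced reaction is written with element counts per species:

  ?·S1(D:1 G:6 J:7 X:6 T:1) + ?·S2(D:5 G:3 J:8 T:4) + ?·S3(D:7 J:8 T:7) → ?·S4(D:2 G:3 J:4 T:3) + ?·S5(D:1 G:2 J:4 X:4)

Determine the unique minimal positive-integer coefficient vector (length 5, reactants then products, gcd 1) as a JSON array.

D: 4·1+1·5+1·7 = 16 | 5·2+6·1 = 16
G: 4·6+1·3+1·0 = 27 | 5·3+6·2 = 27
J: 4·7+1·8+1·8 = 44 | 5·4+6·4 = 44
X: 4·6+1·0+1·0 = 24 | 5·0+6·4 = 24
T: 4·1+1·4+1·7 = 15 | 5·3+6·0 = 15
gcd(4,1,1,5,6) = 1

Coefficients: [4, 1, 1, 5, 6]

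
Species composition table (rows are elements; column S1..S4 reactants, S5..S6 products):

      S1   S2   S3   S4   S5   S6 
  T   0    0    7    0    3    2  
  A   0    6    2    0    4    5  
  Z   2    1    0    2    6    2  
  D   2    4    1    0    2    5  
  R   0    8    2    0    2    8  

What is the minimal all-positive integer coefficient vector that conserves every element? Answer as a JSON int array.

T: 3·0+4·0+2·7+5·0 = 14 | 2·3+4·2 = 14
A: 3·0+4·6+2·2+5·0 = 28 | 2·4+4·5 = 28
Z: 3·2+4·1+2·0+5·2 = 20 | 2·6+4·2 = 20
D: 3·2+4·4+2·1+5·0 = 24 | 2·2+4·5 = 24
R: 3·0+4·8+2·2+5·0 = 36 | 2·2+4·8 = 36
gcd(3,4,2,5,2,4) = 1

Coefficients: [3, 4, 2, 5, 2, 4]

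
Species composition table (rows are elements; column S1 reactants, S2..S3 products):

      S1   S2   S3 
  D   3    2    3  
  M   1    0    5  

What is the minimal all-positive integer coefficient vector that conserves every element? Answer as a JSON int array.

D: 5·3 = 15 | 6·2+1·3 = 15
M: 5·1 = 5 | 6·0+1·5 = 5
gcd(5,6,1) = 1

Coefficients: [5, 6, 1]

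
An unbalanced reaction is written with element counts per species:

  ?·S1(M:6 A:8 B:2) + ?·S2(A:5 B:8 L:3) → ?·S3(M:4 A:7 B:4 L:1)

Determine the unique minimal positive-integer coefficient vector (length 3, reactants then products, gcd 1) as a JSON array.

Coefficients: [2, 1, 3]

M: 2·6+1·0 = 12 | 3·4 = 12
A: 2·8+1·5 = 21 | 3·7 = 21
B: 2·2+1·8 = 12 | 3·4 = 12
L: 2·0+1·3 = 3 | 3·1 = 3
gcd(2,1,3) = 1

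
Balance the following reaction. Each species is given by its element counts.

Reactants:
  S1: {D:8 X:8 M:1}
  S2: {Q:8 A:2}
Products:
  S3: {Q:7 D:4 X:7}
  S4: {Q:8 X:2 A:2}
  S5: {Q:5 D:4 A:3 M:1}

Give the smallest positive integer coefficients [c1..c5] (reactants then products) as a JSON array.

Coefficients: [2, 4, 2, 1, 2]

Q: 2·0+4·8 = 32 | 2·7+1·8+2·5 = 32
D: 2·8+4·0 = 16 | 2·4+1·0+2·4 = 16
X: 2·8+4·0 = 16 | 2·7+1·2+2·0 = 16
A: 2·0+4·2 = 8 | 2·0+1·2+2·3 = 8
M: 2·1+4·0 = 2 | 2·0+1·0+2·1 = 2
gcd(2,4,2,1,2) = 1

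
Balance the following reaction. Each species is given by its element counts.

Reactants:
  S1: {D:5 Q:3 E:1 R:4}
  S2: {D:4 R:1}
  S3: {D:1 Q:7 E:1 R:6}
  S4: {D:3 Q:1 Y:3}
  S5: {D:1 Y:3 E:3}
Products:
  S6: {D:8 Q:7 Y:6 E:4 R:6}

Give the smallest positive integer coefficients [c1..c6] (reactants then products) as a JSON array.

Coefficients: [1, 2, 3, 4, 4, 4]

D: 1·5+2·4+3·1+4·3+4·1 = 32 | 4·8 = 32
Q: 1·3+2·0+3·7+4·1+4·0 = 28 | 4·7 = 28
Y: 1·0+2·0+3·0+4·3+4·3 = 24 | 4·6 = 24
E: 1·1+2·0+3·1+4·0+4·3 = 16 | 4·4 = 16
R: 1·4+2·1+3·6+4·0+4·0 = 24 | 4·6 = 24
gcd(1,2,3,4,4,4) = 1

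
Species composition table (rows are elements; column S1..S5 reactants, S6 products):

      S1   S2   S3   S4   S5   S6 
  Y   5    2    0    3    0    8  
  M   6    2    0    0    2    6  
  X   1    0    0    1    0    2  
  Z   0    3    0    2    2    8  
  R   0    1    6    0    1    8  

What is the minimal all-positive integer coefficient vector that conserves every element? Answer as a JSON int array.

Y: 1·5+2·2+3·0+5·3+4·0 = 24 | 3·8 = 24
M: 1·6+2·2+3·0+5·0+4·2 = 18 | 3·6 = 18
X: 1·1+2·0+3·0+5·1+4·0 = 6 | 3·2 = 6
Z: 1·0+2·3+3·0+5·2+4·2 = 24 | 3·8 = 24
R: 1·0+2·1+3·6+5·0+4·1 = 24 | 3·8 = 24
gcd(1,2,3,5,4,3) = 1

Coefficients: [1, 2, 3, 5, 4, 3]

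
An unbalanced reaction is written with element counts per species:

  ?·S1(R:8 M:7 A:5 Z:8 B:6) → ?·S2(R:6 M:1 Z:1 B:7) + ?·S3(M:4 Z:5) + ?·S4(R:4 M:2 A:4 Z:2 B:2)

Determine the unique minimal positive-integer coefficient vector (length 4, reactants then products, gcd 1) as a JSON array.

R: 4·8 = 32 | 2·6+4·0+5·4 = 32
M: 4·7 = 28 | 2·1+4·4+5·2 = 28
A: 4·5 = 20 | 2·0+4·0+5·4 = 20
Z: 4·8 = 32 | 2·1+4·5+5·2 = 32
B: 4·6 = 24 | 2·7+4·0+5·2 = 24
gcd(4,2,4,5) = 1

Coefficients: [4, 2, 4, 5]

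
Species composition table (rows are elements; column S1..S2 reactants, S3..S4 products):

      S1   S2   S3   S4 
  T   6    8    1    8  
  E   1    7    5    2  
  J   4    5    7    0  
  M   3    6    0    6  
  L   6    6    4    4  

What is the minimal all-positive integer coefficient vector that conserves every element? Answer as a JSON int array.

T: 2·6+4·8 = 44 | 4·1+5·8 = 44
E: 2·1+4·7 = 30 | 4·5+5·2 = 30
J: 2·4+4·5 = 28 | 4·7+5·0 = 28
M: 2·3+4·6 = 30 | 4·0+5·6 = 30
L: 2·6+4·6 = 36 | 4·4+5·4 = 36
gcd(2,4,4,5) = 1

Coefficients: [2, 4, 4, 5]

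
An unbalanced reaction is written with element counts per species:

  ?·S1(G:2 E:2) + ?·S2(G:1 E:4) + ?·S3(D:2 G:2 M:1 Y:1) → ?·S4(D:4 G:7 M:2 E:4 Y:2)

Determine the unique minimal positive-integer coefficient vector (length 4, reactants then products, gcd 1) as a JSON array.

Coefficients: [4, 1, 6, 3]

D: 4·0+1·0+6·2 = 12 | 3·4 = 12
G: 4·2+1·1+6·2 = 21 | 3·7 = 21
M: 4·0+1·0+6·1 = 6 | 3·2 = 6
E: 4·2+1·4+6·0 = 12 | 3·4 = 12
Y: 4·0+1·0+6·1 = 6 | 3·2 = 6
gcd(4,1,6,3) = 1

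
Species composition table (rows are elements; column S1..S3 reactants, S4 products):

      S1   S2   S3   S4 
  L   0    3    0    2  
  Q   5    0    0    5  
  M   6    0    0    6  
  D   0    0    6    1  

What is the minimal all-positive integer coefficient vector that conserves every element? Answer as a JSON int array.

Coefficients: [6, 4, 1, 6]

L: 6·0+4·3+1·0 = 12 | 6·2 = 12
Q: 6·5+4·0+1·0 = 30 | 6·5 = 30
M: 6·6+4·0+1·0 = 36 | 6·6 = 36
D: 6·0+4·0+1·6 = 6 | 6·1 = 6
gcd(6,4,1,6) = 1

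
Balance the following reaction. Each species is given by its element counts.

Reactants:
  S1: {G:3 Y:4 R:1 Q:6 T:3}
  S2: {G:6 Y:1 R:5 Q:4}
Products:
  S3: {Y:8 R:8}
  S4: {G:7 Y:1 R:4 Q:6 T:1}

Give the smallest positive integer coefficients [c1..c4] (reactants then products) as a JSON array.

G: 2·3+6·6 = 42 | 1·0+6·7 = 42
Y: 2·4+6·1 = 14 | 1·8+6·1 = 14
R: 2·1+6·5 = 32 | 1·8+6·4 = 32
Q: 2·6+6·4 = 36 | 1·0+6·6 = 36
T: 2·3+6·0 = 6 | 1·0+6·1 = 6
gcd(2,6,1,6) = 1

Coefficients: [2, 6, 1, 6]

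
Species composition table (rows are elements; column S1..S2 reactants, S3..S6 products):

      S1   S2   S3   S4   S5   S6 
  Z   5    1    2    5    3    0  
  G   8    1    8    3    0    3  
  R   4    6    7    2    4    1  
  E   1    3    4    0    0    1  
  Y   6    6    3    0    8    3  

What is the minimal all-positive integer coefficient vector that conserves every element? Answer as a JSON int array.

Coefficients: [5, 3, 2, 3, 3, 6]

Z: 5·5+3·1 = 28 | 2·2+3·5+3·3+6·0 = 28
G: 5·8+3·1 = 43 | 2·8+3·3+3·0+6·3 = 43
R: 5·4+3·6 = 38 | 2·7+3·2+3·4+6·1 = 38
E: 5·1+3·3 = 14 | 2·4+3·0+3·0+6·1 = 14
Y: 5·6+3·6 = 48 | 2·3+3·0+3·8+6·3 = 48
gcd(5,3,2,3,3,6) = 1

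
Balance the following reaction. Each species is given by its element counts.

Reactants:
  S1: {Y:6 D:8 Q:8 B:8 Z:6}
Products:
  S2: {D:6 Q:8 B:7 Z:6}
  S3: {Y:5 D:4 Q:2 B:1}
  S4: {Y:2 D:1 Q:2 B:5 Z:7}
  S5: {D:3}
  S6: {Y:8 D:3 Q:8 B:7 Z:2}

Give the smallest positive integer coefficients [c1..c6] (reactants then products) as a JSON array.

Y: 5·6 = 30 | 2·0+2·5+2·2+4·0+2·8 = 30
D: 5·8 = 40 | 2·6+2·4+2·1+4·3+2·3 = 40
Q: 5·8 = 40 | 2·8+2·2+2·2+4·0+2·8 = 40
B: 5·8 = 40 | 2·7+2·1+2·5+4·0+2·7 = 40
Z: 5·6 = 30 | 2·6+2·0+2·7+4·0+2·2 = 30
gcd(5,2,2,2,4,2) = 1

Coefficients: [5, 2, 2, 2, 4, 2]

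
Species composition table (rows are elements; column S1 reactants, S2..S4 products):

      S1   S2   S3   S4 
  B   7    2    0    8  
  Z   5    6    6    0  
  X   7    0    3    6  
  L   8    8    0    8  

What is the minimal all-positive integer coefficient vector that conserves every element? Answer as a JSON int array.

Coefficients: [6, 1, 4, 5]

B: 6·7 = 42 | 1·2+4·0+5·8 = 42
Z: 6·5 = 30 | 1·6+4·6+5·0 = 30
X: 6·7 = 42 | 1·0+4·3+5·6 = 42
L: 6·8 = 48 | 1·8+4·0+5·8 = 48
gcd(6,1,4,5) = 1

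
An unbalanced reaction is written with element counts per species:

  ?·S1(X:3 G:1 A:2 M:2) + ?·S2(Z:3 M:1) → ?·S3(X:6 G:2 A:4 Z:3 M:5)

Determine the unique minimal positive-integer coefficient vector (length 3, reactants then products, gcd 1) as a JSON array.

X: 2·3+1·0 = 6 | 1·6 = 6
G: 2·1+1·0 = 2 | 1·2 = 2
A: 2·2+1·0 = 4 | 1·4 = 4
Z: 2·0+1·3 = 3 | 1·3 = 3
M: 2·2+1·1 = 5 | 1·5 = 5
gcd(2,1,1) = 1

Coefficients: [2, 1, 1]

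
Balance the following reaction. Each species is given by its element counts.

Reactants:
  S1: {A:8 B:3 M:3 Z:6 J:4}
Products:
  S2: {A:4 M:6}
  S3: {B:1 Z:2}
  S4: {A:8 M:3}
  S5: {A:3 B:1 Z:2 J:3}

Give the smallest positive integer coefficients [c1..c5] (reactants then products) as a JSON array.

Coefficients: [3, 1, 5, 1, 4]

A: 3·8 = 24 | 1·4+5·0+1·8+4·3 = 24
B: 3·3 = 9 | 1·0+5·1+1·0+4·1 = 9
M: 3·3 = 9 | 1·6+5·0+1·3+4·0 = 9
Z: 3·6 = 18 | 1·0+5·2+1·0+4·2 = 18
J: 3·4 = 12 | 1·0+5·0+1·0+4·3 = 12
gcd(3,1,5,1,4) = 1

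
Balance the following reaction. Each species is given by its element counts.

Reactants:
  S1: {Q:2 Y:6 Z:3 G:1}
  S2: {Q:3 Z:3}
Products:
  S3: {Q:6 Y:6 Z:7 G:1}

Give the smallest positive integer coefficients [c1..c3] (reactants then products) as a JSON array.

Coefficients: [3, 4, 3]

Q: 3·2+4·3 = 18 | 3·6 = 18
Y: 3·6+4·0 = 18 | 3·6 = 18
Z: 3·3+4·3 = 21 | 3·7 = 21
G: 3·1+4·0 = 3 | 3·1 = 3
gcd(3,4,3) = 1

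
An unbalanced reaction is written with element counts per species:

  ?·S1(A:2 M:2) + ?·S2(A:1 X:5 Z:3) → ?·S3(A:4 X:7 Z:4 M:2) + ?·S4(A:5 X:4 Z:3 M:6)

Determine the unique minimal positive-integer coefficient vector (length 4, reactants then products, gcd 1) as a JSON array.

A: 6·2+5·1 = 17 | 3·4+1·5 = 17
X: 6·0+5·5 = 25 | 3·7+1·4 = 25
Z: 6·0+5·3 = 15 | 3·4+1·3 = 15
M: 6·2+5·0 = 12 | 3·2+1·6 = 12
gcd(6,5,3,1) = 1

Coefficients: [6, 5, 3, 1]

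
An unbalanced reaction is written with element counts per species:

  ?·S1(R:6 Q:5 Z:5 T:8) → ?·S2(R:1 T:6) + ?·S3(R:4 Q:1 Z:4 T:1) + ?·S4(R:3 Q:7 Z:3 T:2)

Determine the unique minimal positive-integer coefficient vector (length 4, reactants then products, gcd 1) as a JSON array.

Coefficients: [5, 5, 4, 3]

R: 5·6 = 30 | 5·1+4·4+3·3 = 30
Q: 5·5 = 25 | 5·0+4·1+3·7 = 25
Z: 5·5 = 25 | 5·0+4·4+3·3 = 25
T: 5·8 = 40 | 5·6+4·1+3·2 = 40
gcd(5,5,4,3) = 1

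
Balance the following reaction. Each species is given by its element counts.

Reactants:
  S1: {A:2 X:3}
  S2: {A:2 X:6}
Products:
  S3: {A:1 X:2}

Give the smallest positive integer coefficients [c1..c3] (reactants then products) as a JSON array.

Coefficients: [2, 1, 6]

A: 2·2+1·2 = 6 | 6·1 = 6
X: 2·3+1·6 = 12 | 6·2 = 12
gcd(2,1,6) = 1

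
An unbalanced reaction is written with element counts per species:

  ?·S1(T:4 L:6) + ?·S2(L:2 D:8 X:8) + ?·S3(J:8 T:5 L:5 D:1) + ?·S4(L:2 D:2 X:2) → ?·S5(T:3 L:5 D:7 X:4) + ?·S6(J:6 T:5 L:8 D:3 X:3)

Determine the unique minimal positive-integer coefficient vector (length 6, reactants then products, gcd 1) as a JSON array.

Coefficients: [2, 1, 3, 4, 1, 4]

J: 2·0+1·0+3·8+4·0 = 24 | 1·0+4·6 = 24
T: 2·4+1·0+3·5+4·0 = 23 | 1·3+4·5 = 23
L: 2·6+1·2+3·5+4·2 = 37 | 1·5+4·8 = 37
D: 2·0+1·8+3·1+4·2 = 19 | 1·7+4·3 = 19
X: 2·0+1·8+3·0+4·2 = 16 | 1·4+4·3 = 16
gcd(2,1,3,4,1,4) = 1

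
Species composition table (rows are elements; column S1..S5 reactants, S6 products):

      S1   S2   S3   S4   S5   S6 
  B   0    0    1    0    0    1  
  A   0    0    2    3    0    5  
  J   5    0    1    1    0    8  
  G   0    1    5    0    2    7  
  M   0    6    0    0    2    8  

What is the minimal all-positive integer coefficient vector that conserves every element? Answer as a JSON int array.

B: 6·0+6·0+5·1+5·0+2·0 = 5 | 5·1 = 5
A: 6·0+6·0+5·2+5·3+2·0 = 25 | 5·5 = 25
J: 6·5+6·0+5·1+5·1+2·0 = 40 | 5·8 = 40
G: 6·0+6·1+5·5+5·0+2·2 = 35 | 5·7 = 35
M: 6·0+6·6+5·0+5·0+2·2 = 40 | 5·8 = 40
gcd(6,6,5,5,2,5) = 1

Coefficients: [6, 6, 5, 5, 2, 5]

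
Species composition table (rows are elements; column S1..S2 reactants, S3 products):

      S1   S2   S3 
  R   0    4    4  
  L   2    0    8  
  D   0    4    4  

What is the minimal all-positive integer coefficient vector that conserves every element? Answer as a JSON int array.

Coefficients: [4, 1, 1]

R: 4·0+1·4 = 4 | 1·4 = 4
L: 4·2+1·0 = 8 | 1·8 = 8
D: 4·0+1·4 = 4 | 1·4 = 4
gcd(4,1,1) = 1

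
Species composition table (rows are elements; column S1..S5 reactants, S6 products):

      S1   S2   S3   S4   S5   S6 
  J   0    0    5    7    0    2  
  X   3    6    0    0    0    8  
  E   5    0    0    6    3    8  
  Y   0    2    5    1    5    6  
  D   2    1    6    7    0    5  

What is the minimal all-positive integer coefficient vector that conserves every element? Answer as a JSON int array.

Coefficients: [6, 5, 1, 1, 4, 6]

J: 6·0+5·0+1·5+1·7+4·0 = 12 | 6·2 = 12
X: 6·3+5·6+1·0+1·0+4·0 = 48 | 6·8 = 48
E: 6·5+5·0+1·0+1·6+4·3 = 48 | 6·8 = 48
Y: 6·0+5·2+1·5+1·1+4·5 = 36 | 6·6 = 36
D: 6·2+5·1+1·6+1·7+4·0 = 30 | 6·5 = 30
gcd(6,5,1,1,4,6) = 1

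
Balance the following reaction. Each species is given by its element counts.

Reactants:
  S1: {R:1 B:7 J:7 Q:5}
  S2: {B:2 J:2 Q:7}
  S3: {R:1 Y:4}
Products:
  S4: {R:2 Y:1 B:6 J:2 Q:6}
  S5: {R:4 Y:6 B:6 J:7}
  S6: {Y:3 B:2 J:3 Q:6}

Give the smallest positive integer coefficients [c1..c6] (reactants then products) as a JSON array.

R: 2·1+2·0+4·1 = 6 | 1·2+1·4+3·0 = 6
Y: 2·0+2·0+4·4 = 16 | 1·1+1·6+3·3 = 16
B: 2·7+2·2+4·0 = 18 | 1·6+1·6+3·2 = 18
J: 2·7+2·2+4·0 = 18 | 1·2+1·7+3·3 = 18
Q: 2·5+2·7+4·0 = 24 | 1·6+1·0+3·6 = 24
gcd(2,2,4,1,1,3) = 1

Coefficients: [2, 2, 4, 1, 1, 3]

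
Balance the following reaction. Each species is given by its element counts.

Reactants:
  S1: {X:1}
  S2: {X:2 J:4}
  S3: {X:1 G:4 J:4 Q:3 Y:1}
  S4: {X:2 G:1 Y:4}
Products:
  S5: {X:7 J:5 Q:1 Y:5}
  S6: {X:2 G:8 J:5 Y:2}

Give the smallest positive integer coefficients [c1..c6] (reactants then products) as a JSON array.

X: 6·1+4·2+1·1+4·2 = 23 | 3·7+1·2 = 23
G: 6·0+4·0+1·4+4·1 = 8 | 3·0+1·8 = 8
J: 6·0+4·4+1·4+4·0 = 20 | 3·5+1·5 = 20
Q: 6·0+4·0+1·3+4·0 = 3 | 3·1+1·0 = 3
Y: 6·0+4·0+1·1+4·4 = 17 | 3·5+1·2 = 17
gcd(6,4,1,4,3,1) = 1

Coefficients: [6, 4, 1, 4, 3, 1]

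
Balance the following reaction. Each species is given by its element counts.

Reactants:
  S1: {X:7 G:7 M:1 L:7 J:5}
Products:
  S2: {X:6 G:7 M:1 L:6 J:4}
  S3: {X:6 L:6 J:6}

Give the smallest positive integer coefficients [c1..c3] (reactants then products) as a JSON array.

Coefficients: [6, 6, 1]

X: 6·7 = 42 | 6·6+1·6 = 42
G: 6·7 = 42 | 6·7+1·0 = 42
M: 6·1 = 6 | 6·1+1·0 = 6
L: 6·7 = 42 | 6·6+1·6 = 42
J: 6·5 = 30 | 6·4+1·6 = 30
gcd(6,6,1) = 1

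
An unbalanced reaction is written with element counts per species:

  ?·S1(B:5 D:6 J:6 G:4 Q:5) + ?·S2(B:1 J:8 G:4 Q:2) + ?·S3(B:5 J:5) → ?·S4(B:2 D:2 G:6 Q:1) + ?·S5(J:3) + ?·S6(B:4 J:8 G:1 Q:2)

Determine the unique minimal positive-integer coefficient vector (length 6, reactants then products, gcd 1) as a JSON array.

B: 1·5+5·1+4·5 = 30 | 3·2+6·0+6·4 = 30
D: 1·6+5·0+4·0 = 6 | 3·2+6·0+6·0 = 6
J: 1·6+5·8+4·5 = 66 | 3·0+6·3+6·8 = 66
G: 1·4+5·4+4·0 = 24 | 3·6+6·0+6·1 = 24
Q: 1·5+5·2+4·0 = 15 | 3·1+6·0+6·2 = 15
gcd(1,5,4,3,6,6) = 1

Coefficients: [1, 5, 4, 3, 6, 6]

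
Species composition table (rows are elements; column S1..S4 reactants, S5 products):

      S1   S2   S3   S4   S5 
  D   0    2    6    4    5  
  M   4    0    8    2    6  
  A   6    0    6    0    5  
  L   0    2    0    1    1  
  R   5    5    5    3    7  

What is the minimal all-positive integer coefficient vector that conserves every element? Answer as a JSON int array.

Coefficients: [3, 1, 2, 4, 6]

D: 3·0+1·2+2·6+4·4 = 30 | 6·5 = 30
M: 3·4+1·0+2·8+4·2 = 36 | 6·6 = 36
A: 3·6+1·0+2·6+4·0 = 30 | 6·5 = 30
L: 3·0+1·2+2·0+4·1 = 6 | 6·1 = 6
R: 3·5+1·5+2·5+4·3 = 42 | 6·7 = 42
gcd(3,1,2,4,6) = 1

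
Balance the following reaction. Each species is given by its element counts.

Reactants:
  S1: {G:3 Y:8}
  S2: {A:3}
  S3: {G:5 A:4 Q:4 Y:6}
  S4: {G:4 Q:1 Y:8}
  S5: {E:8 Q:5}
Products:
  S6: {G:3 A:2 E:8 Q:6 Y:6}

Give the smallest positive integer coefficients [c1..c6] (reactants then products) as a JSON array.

G: 2·3+2·0+1·5+1·4+5·0 = 15 | 5·3 = 15
A: 2·0+2·3+1·4+1·0+5·0 = 10 | 5·2 = 10
E: 2·0+2·0+1·0+1·0+5·8 = 40 | 5·8 = 40
Q: 2·0+2·0+1·4+1·1+5·5 = 30 | 5·6 = 30
Y: 2·8+2·0+1·6+1·8+5·0 = 30 | 5·6 = 30
gcd(2,2,1,1,5,5) = 1

Coefficients: [2, 2, 1, 1, 5, 5]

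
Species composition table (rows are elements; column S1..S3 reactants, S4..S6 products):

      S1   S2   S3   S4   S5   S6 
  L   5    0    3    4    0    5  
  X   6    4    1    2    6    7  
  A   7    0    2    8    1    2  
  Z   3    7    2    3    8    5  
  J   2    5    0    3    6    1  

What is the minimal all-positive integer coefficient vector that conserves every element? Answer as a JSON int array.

L: 6·5+4·0+5·3 = 45 | 5·4+2·0+5·5 = 45
X: 6·6+4·4+5·1 = 57 | 5·2+2·6+5·7 = 57
A: 6·7+4·0+5·2 = 52 | 5·8+2·1+5·2 = 52
Z: 6·3+4·7+5·2 = 56 | 5·3+2·8+5·5 = 56
J: 6·2+4·5+5·0 = 32 | 5·3+2·6+5·1 = 32
gcd(6,4,5,5,2,5) = 1

Coefficients: [6, 4, 5, 5, 2, 5]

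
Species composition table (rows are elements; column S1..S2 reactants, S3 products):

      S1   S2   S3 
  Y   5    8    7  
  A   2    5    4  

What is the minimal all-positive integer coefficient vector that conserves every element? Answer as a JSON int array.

Y: 1·5+2·8 = 21 | 3·7 = 21
A: 1·2+2·5 = 12 | 3·4 = 12
gcd(1,2,3) = 1

Coefficients: [1, 2, 3]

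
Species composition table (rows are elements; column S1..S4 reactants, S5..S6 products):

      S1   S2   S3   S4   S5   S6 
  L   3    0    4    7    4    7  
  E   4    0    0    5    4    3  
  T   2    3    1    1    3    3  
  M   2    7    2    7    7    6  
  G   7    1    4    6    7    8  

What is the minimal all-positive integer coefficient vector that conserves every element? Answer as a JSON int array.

Coefficients: [4, 3, 2, 2, 5, 2]

L: 4·3+3·0+2·4+2·7 = 34 | 5·4+2·7 = 34
E: 4·4+3·0+2·0+2·5 = 26 | 5·4+2·3 = 26
T: 4·2+3·3+2·1+2·1 = 21 | 5·3+2·3 = 21
M: 4·2+3·7+2·2+2·7 = 47 | 5·7+2·6 = 47
G: 4·7+3·1+2·4+2·6 = 51 | 5·7+2·8 = 51
gcd(4,3,2,2,5,2) = 1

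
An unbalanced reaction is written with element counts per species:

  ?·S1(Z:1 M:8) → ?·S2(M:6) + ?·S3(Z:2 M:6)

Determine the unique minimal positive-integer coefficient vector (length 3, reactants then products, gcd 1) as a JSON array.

Coefficients: [6, 5, 3]

Z: 6·1 = 6 | 5·0+3·2 = 6
M: 6·8 = 48 | 5·6+3·6 = 48
gcd(6,5,3) = 1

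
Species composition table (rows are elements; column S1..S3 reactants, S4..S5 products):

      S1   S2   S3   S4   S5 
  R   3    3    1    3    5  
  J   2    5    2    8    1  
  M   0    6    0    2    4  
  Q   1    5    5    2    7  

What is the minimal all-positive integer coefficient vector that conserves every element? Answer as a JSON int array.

R: 3·3+2·3+1·1 = 16 | 2·3+2·5 = 16
J: 3·2+2·5+1·2 = 18 | 2·8+2·1 = 18
M: 3·0+2·6+1·0 = 12 | 2·2+2·4 = 12
Q: 3·1+2·5+1·5 = 18 | 2·2+2·7 = 18
gcd(3,2,1,2,2) = 1

Coefficients: [3, 2, 1, 2, 2]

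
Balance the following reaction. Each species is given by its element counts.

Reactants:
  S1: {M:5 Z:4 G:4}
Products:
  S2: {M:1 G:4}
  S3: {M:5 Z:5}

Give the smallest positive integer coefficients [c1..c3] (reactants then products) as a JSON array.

M: 5·5 = 25 | 5·1+4·5 = 25
Z: 5·4 = 20 | 5·0+4·5 = 20
G: 5·4 = 20 | 5·4+4·0 = 20
gcd(5,5,4) = 1

Coefficients: [5, 5, 4]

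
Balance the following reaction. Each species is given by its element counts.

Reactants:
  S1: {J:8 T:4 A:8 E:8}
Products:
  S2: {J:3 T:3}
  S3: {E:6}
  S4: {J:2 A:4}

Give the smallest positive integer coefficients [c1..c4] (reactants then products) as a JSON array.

J: 3·8 = 24 | 4·3+4·0+6·2 = 24
T: 3·4 = 12 | 4·3+4·0+6·0 = 12
A: 3·8 = 24 | 4·0+4·0+6·4 = 24
E: 3·8 = 24 | 4·0+4·6+6·0 = 24
gcd(3,4,4,6) = 1

Coefficients: [3, 4, 4, 6]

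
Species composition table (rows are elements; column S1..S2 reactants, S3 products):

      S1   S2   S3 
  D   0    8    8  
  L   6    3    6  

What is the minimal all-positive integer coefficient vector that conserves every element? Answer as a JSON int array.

Coefficients: [1, 2, 2]

D: 1·0+2·8 = 16 | 2·8 = 16
L: 1·6+2·3 = 12 | 2·6 = 12
gcd(1,2,2) = 1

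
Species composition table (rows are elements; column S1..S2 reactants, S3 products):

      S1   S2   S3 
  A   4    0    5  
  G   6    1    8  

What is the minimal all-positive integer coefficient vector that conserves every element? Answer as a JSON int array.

Coefficients: [5, 2, 4]

A: 5·4+2·0 = 20 | 4·5 = 20
G: 5·6+2·1 = 32 | 4·8 = 32
gcd(5,2,4) = 1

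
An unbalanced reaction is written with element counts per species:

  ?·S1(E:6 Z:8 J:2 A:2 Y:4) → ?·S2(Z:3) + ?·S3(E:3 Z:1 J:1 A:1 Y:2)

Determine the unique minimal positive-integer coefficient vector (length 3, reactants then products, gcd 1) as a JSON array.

E: 1·6 = 6 | 2·0+2·3 = 6
Z: 1·8 = 8 | 2·3+2·1 = 8
J: 1·2 = 2 | 2·0+2·1 = 2
A: 1·2 = 2 | 2·0+2·1 = 2
Y: 1·4 = 4 | 2·0+2·2 = 4
gcd(1,2,2) = 1

Coefficients: [1, 2, 2]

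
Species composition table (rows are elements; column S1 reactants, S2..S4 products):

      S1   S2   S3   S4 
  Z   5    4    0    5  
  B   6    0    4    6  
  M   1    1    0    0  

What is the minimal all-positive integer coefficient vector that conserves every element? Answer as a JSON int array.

Coefficients: [5, 5, 6, 1]

Z: 5·5 = 25 | 5·4+6·0+1·5 = 25
B: 5·6 = 30 | 5·0+6·4+1·6 = 30
M: 5·1 = 5 | 5·1+6·0+1·0 = 5
gcd(5,5,6,1) = 1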